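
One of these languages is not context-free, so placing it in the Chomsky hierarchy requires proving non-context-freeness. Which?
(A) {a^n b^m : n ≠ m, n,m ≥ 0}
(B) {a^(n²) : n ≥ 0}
(B) {a^(n²) : n ≥ 0}

(B) {a^(n²) : n ≥ 0} requires the CFL pumping lemma.

- {a^n b^m : n ≠ m, n,m ≥ 0} is context-free (but not regular)
  • Can be shown non-regular with the regular pumping lemma
  • After pumping a's, we can make n = m

- {a^(n²) : n ≥ 0} is NOT context-free
  • Requires the CFL pumping lemma to prove
  • Gaps between squares grow unboundedly

The CFL pumping lemma is "stronger" in that it can prove non-membership
in the larger class of context-free languages.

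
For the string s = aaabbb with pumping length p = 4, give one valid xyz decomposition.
x = 'aaa', y = 'b', z = 'bb'

For s = aaabbb and p = 4, one valid decomposition is:
- x = 'aaa' (length 3)
- y = 'b' (length 1)
- z = 'bb' (length 2)

Verification:
- xyz = 'aaa' + 'b' + 'bb' = aaabbb ✓
- |xy| = 4 ≤ 4 ✓
- |y| = 1 > 0 ✓

All pumping lemma constraints are satisfied.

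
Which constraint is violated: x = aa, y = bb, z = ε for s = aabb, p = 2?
Violated: |xy| ≤ p

The decomposition x = aa, y = bb, z = ε for s = aabb with p = 2
violates the constraint: |xy| ≤ p

|xy| = |aabb| = 4 > 2 = p. The decomposition puts too many characters in xy.

Pumping lemma constraints:
1. xyz = s (decomposition is valid)
2. |xy| ≤ p
3. |y| > 0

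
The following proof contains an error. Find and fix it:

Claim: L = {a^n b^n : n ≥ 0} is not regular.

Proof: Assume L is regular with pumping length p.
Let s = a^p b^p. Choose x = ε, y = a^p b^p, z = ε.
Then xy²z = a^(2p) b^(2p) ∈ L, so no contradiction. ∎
Error: The decomposition violates |xy| ≤ p. With y = a^p b^p, |xy| = |y| = 2p > p. (The proof also miscomputes xy²z, which would be a^p b^p a^p b^p rather than a^(2p) b^(2p), and it wrongly treats one harmless decomposition as settling the matter — the prover does not get to choose the decomposition.)

Correction: The pumping lemma requires |xy| ≤ p, and the argument must handle every decomposition satisfying |xy| ≤ p, |y| ≥ 1. Since s starts with p a's, any such y consists only of a's, say y = a^k with k ≥ 1. Then xy²z = a^(p+k) b^p has unequal numbers of a's and b's, so xy²z ∉ L — the required contradiction.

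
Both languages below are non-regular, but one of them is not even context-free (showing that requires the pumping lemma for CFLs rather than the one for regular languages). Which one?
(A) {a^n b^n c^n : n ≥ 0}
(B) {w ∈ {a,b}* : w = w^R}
(A) {a^n b^n c^n : n ≥ 0}

(A) {a^n b^n c^n : n ≥ 0} requires the CFL pumping lemma.

- {w ∈ {a,b}* : w = w^R} is context-free (but not regular)
  • Can be shown non-regular with the regular pumping lemma
  • After pumping, the string is no longer symmetric

- {a^n b^n c^n : n ≥ 0} is NOT context-free
  • Requires the CFL pumping lemma to prove
  • Cannot maintain three equal counts simultaneously

The CFL pumping lemma is "stronger" in that it can prove non-membership
in the larger class of context-free languages.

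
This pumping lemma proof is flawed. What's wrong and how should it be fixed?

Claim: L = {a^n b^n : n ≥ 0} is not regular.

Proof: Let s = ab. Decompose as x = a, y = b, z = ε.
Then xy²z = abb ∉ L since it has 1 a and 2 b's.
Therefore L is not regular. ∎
Error: The string s = ab might be shorter than the pumping length p.

Correction: Choose s = a^p b^p to ensure |s| ≥ p. Also, the decomposition is wrong: with |xy| ≤ p, y cannot include b's when s starts with p a's.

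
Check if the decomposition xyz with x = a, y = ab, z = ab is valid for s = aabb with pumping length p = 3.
Violated: xyz = s

The decomposition x = a, y = ab, z = ab for s = aabb with p = 3
violates the constraint: xyz = s

xyz = 'a' + 'ab' + 'ab' = 'aabab' ≠ 'aabb' = s. The decomposition doesn't reconstruct s.

Pumping lemma constraints:
1. xyz = s (decomposition is valid)
2. |xy| ≤ p
3. |y| > 0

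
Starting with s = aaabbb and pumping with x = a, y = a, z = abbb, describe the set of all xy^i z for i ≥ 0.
{xy^i z : i ≥ 0} = {a^(2+i) b^3 : i ≥ 0} = {aabbb, aaabbb, aaaabbb, ...}

With x = a, y = a, z = abbb: Starting with aaabbb and pumping the second 'a', we get strings with 2+i a's followed by 3 b's for i = 0, 1, 2, ...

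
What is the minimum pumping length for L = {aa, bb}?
p = 3

For a finite language L, the pumping lemma holds vacuously if p > max|s| for s ∈ L.

The longest string in L = {aa, bb} has length 2.
If p = 3, then no string s ∈ L has |s| ≥ p, so the condition is vacuously true.

The minimum pumping length is p = 3.

Why no smaller p works: for any p ≤ 2, the longest string s ∈ L has |s| = 2 ≥ p, so it would
have to be pumpable; but pumping up (i = 2, 3, ...) produces ever longer strings, which cannot all lie in the
finite language L. So the pumping property fails for every p ≤ 2.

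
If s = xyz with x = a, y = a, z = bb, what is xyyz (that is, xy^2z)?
aaabb

Given x = 'a', y = 'a', z = 'bb' and i = 2:

xy^2z = x + y·y·...·y (2 times) + z
       = 'a' + 'a'^2 + 'bb'
       = 'a' + 'aa' + 'bb'
       = 'aaabb'

The pumped string is 'aaabb' with length 5.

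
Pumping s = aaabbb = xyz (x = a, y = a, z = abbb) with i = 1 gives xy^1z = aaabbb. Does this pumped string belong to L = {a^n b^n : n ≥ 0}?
Yes

xy¹z = a · a · abbb = aaabbb.
aaabbb = a^3 b^3 has equal counts (3 = 3), so it is in L.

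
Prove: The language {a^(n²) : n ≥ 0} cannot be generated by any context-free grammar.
Assume for contradiction that L is context-free, and let p ≥ 1 be the pumping length given by the pumping lemma for CFLs.
Choose s = a^(p²). Then s ∈ L and |s| = p² ≥ p.
By the CFL pumping lemma, s = uvxyz for some u, v, x, y, z with |vxy| ≤ p, |vy| ≥ 1, and uv^i xy^i z ∈ L for every i ≥ 0.
All symbols are a's, so only lengths matter: let k = |vy|, with 1 ≤ k ≤ |vxy| ≤ p.

Take i = 2: |uv²xy²z| = p² + k, and p² < p² + k ≤ p² + p < (p + 1)².
So the length lies strictly between consecutive squares and is not a perfect square; uv²xy²z ∉ L.

This contradicts the CFL pumping lemma, which requires uv^i xy^i z ∈ L for all i ≥ 0.
Hence L = {a^(n²) : n ≥ 0} is not context-free. ∎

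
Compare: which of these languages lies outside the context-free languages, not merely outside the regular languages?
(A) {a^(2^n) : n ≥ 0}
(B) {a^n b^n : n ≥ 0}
(A) {a^(2^n) : n ≥ 0}

(A) {a^(2^n) : n ≥ 0} requires the CFL pumping lemma.

- {a^n b^n : n ≥ 0} is context-free (but not regular)
  • Can be shown non-regular with the regular pumping lemma
  • After pumping, the number of a's and b's become unequal

- {a^(2^n) : n ≥ 0} is NOT context-free
  • Requires the CFL pumping lemma to prove
  • Gaps between powers of 2 grow exponentially

The CFL pumping lemma is "stronger" in that it can prove non-membership
in the larger class of context-free languages.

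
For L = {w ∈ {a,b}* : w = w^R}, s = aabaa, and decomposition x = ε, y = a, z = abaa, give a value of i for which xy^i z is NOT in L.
i = 2

xy²z = ε · aa · abaa = aaabaa; aaabaa reversed is aabaaa ≠ aaabaa, so it is not a palindrome and is not in L.
(Other choices also work, e.g. i = 0, 3; only i = 1 is guaranteed to stay in L since xy¹z = s.)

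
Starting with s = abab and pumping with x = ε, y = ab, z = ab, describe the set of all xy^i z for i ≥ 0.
{xy^i z : i ≥ 0} = {(ab)^(i+1) : i ≥ 0} = {ab, abab, ababab, ...}

With x = ε, y = ab, z = ab: Pumping 'ab' gives strings of alternating a's and b's.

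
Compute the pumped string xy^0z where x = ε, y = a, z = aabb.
aabb

Given x = '', y = 'a', z = 'aabb' and i = 0:

xy^0z = x + y·y·...·y (0 times) + z
       = '' + 'a'^0 + 'aabb'
       = '' + '' + 'aabb'
       = 'aabb'

The pumped string is 'aabb' with length 4.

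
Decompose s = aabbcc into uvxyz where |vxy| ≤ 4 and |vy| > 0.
u='a', v='a', x='bb', y='c', z='c'

For s = aabbcc with pumping length p = 4:

One valid decomposition:
- u = 'a'
- v = 'a'
- x = 'bb'
- y = 'c'
- z = 'c'

Verification:
- uvxyz = 'a' + 'a' + 'bb' + 'c' + 'c' = aabbcc ✓
- |vxy| = |'abbc'| = 4 ≤ 4 ✓
- |vy| = |'ac'| = 2 > 0 ✓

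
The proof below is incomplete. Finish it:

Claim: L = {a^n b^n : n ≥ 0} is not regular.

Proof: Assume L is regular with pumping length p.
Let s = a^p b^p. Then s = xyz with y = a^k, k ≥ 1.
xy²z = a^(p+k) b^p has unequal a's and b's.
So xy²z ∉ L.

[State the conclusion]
This contradicts the pumping lemma for regular languages,
which guarantees xy^i z ∈ L for all i ≥ 0.

Since our assumption that L is regular leads to a contradiction,
we conclude that L = {a^n b^n : n ≥ 0} is NOT regular. ∎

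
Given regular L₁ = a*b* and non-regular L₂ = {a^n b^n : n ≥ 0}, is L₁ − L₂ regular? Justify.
No — L₁ − L₂ is not regular.

a*b* − {a^n b^n} = {a^n b^m : n ≠ m}. If this were regular, then its complement intersected with a*b*, namely {a^n b^n : n ≥ 0}, would be regular too (closure under complement and intersection) — contradiction. So L₁ − L₂ is not regular.

Note that the bare facts "L₁ regular, L₂ non-regular" do not settle the question by themselves: the closure of regular languages under ∪, ∩, complement and difference applies only when BOTH operands are regular. With a non-regular operand the result can come out regular or non-regular depending on the specific languages, so one has to work out L₁ − L₂ for this particular pair, as above.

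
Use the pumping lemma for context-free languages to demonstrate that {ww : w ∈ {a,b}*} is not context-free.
Assume for contradiction that L is context-free, and let p ≥ 1 be the pumping length given by the pumping lemma for CFLs.
Choose s = a^p b^p a^p b^p. Then s ∈ L (take w = a^p b^p) and |s| = 4p ≥ p.
By the CFL pumping lemma, s = uvxyz for some u, v, x, y, z with |vxy| ≤ p, |vy| ≥ 1, and uv^i xy^i z ∈ L for every i ≥ 0.

Write s as four blocks A₁ B₁ A₂ B₂ with A₁ = A₂ = a^p and B₁ = B₂ = b^p. Since |vxy| ≤ p, the window vxy lies inside at most two adjacent blocks. Take i = 0 and let t = uxz, so |t| = 4p − |vy| with 1 ≤ |vy| ≤ p. If |t| is odd, t ∉ L immediately, so assume |vy| is even (hence |vy| ≥ 2) and |t|/2 = 2p − |vy|/2, which satisfies p ≤ |t|/2 ≤ 2p − 1.

Case 1 (vxy inside A₁B₁): t = a^(p−j) b^(p−l) a^p b^p with j + l = |vy|. The second half of t has length < 2p, so it is a suffix of the trailing a^p b^p and ends in b; the first half is a^(p−j) b^(p−l) a^((j+l)/2), which ends in a because (j+l)/2 ≥ 1. The halves differ, so t ∉ L.

Case 2 (vxy inside B₁A₂, straddling the middle): t = a^p b^(p−j) a^(p−l) b^p with j + l = |vy|. If t = ww, then w is a prefix of t of length ≥ p, so w begins with a^p; and w is a suffix of t of length ≥ p, so w ends with b^p. That forces |w| ≥ 2p, contradicting |w| = |t|/2 ≤ 2p − 1. So t ∉ L.

Case 3 (vxy inside A₂B₂): t = a^p b^p a^(p−j) b^(p−l) with j + l = |vy|. The first half of t is a prefix of a^p b^p, so it begins with a; the second half is b^((j+l)/2) a^(p−j) b^(p−l), which begins with b. The halves differ, so t ∉ L.

In every case uv⁰xy⁰z = uxz ∉ L.

This contradicts the CFL pumping lemma, which requires uv^i xy^i z ∈ L for all i ≥ 0.
Hence L = {ww : w ∈ {a,b}*} is not context-free. ∎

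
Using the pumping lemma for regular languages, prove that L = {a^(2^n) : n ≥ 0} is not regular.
Assume for contradiction that L is regular, and let p ≥ 1 be the pumping length given by the pumping lemma.
Choose s = a^(2^p). Then s ∈ L and |s| = 2^p ≥ p.
By the pumping lemma, s = xyz for some x, y, z with |xy| ≤ p, |y| ≥ 1, and xy^i z ∈ L for every i ≥ 0.
Here y = a^k for some k with 1 ≤ k ≤ |xy| ≤ p, and p < 2^p.

Take i = 2: |xy²z| = 2^p + k.
Now 2^p < 2^p + k ≤ 2^p + p < 2^p + 2^p = 2^(p+1).
So |xy²z| lies strictly between the consecutive powers of two 2^p and 2^(p+1), hence is not a power of 2, and xy²z ∉ L.

This contradicts the pumping lemma, which requires xy^i z ∈ L for all i ≥ 0.
Hence L = {a^(2^n) : n ≥ 0} is not regular. ∎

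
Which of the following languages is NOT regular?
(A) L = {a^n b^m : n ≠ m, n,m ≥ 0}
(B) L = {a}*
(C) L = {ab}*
(A) {a^n b^m : n ≠ m, n,m ≥ 0}

(A) L = {a^n b^m : n ≠ m, n,m ≥ 0} is NOT regular.

The pumping lemma can be used to prove this:
After pumping a's, we can make n = m

The other languages are regular because they can be recognized by finite automata.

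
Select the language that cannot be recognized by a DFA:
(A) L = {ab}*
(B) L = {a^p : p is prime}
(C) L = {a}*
(B) {a^p : p is prime}

(B) L = {a^p : p is prime} is NOT regular.

The pumping lemma can be used to prove this:
After pumping, the length becomes composite

The other languages are regular because they can be recognized by finite automata.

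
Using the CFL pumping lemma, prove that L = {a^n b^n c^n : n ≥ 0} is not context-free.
Assume for contradiction that L is context-free, and let p ≥ 1 be the pumping length given by the pumping lemma for CFLs.
Choose s = a^p b^p c^p. Then s ∈ L and |s| = 3p ≥ p.
By the CFL pumping lemma, s = uvxyz for some u, v, x, y, z with |vxy| ≤ p, |vy| ≥ 1, and uv^i xy^i z ∈ L for every i ≥ 0.

Because |vxy| ≤ p, the window vxy cannot contain both an a and a c: any substring of s containing both must include the entire block b^p plus at least one a and one c, so it has length ≥ p + 2 > p.
Hence at least one of the letters a, c does not occur in vy at all.

Take i = 0: the string uxz is obtained from s by deleting |vy| ≥ 1 symbols, so |uxz| = 3p − |vy| < 3p.
But the letter (a or c) that does not occur in vy still occurs exactly p times in uxz. Every string of L with exactly p copies of some letter is a^p b^p c^p, of length 3p. Since |uxz| < 3p, uxz ∉ L.

This contradicts the CFL pumping lemma, which requires uv^i xy^i z ∈ L for all i ≥ 0.
Hence L = {a^n b^n c^n : n ≥ 0} is not context-free. ∎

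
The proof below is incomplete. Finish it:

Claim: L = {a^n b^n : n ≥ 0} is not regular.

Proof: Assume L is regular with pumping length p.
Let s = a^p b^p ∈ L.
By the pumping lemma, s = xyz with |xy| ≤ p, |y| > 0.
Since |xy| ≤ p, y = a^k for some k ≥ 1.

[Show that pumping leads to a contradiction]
Consider xy²z = a^(p+k) b^p.

Since k ≥ 1, we have p + k > p.
So xy²z has more a's than b's: (p+k) a's vs p b's.
This means xy²z ∉ L because a^n b^n requires equal counts.

This contradicts the pumping lemma which states xy²z ∈ L.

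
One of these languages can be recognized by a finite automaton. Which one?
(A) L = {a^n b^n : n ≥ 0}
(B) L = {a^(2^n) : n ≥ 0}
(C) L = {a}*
(C) {a}*

(C) L = {a}* is regular.

This can be recognized by a finite automaton (DFA/NFA).
Regular expressions like {a}* define regular languages.

The other choices are not regular:
- {a^(2^n) : n ≥ 0}: After pumping, length is no longer a power of 2
- {a^n b^n : n ≥ 0}: After pumping, the number of a's and b's become unequal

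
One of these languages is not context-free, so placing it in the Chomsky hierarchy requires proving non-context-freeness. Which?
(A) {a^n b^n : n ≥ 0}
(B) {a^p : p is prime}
(B) {a^p : p is prime}

(B) {a^p : p is prime} requires the CFL pumping lemma.

- {a^n b^n : n ≥ 0} is context-free (but not regular)
  • Can be shown non-regular with the regular pumping lemma
  • After pumping, the number of a's and b's become unequal

- {a^p : p is prime} is NOT context-free
  • Requires the CFL pumping lemma to prove
  • The CFL pumping lemma also fails because prime gaps are unbounded

The CFL pumping lemma is "stronger" in that it can prove non-membership
in the larger class of context-free languages.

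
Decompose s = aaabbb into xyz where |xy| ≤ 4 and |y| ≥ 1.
x = '', y = 'aaab', z = 'bb'

For s = aaabbb and p = 4, one valid decomposition is:
- x = '' (length 0)
- y = 'aaab' (length 4)
- z = 'bb' (length 2)

Verification:
- xyz = '' + 'aaab' + 'bb' = aaabbb ✓
- |xy| = 4 ≤ 4 ✓
- |y| = 4 > 0 ✓

All pumping lemma constraints are satisfied.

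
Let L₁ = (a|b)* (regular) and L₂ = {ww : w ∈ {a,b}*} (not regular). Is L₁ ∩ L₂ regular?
No — L₁ ∩ L₂ is not regular.

(a|b)* is all strings over {a,b}, so L₁ ∩ L₂ = {ww : w ∈ {a,b}*} = L₂ itself, which is not regular (pump s = a^p b a^p b).

Note that the bare facts "L₁ regular, L₂ non-regular" do not settle the question by themselves: the closure of regular languages under ∪, ∩, complement and difference applies only when BOTH operands are regular. With a non-regular operand the result can come out regular or non-regular depending on the specific languages, so one has to work out L₁ ∩ L₂ for this particular pair, as above.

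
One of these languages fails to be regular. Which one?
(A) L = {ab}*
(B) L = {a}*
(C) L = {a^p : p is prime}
(C) {a^p : p is prime}

(C) L = {a^p : p is prime} is NOT regular.

The pumping lemma can be used to prove this:
After pumping, the length becomes composite

The other languages are regular because they can be recognized by finite automata.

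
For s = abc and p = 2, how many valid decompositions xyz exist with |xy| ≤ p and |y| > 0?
3

For s = 'abc' with pumping length p = 2:

Constraints: |xy| ≤ 2, |y| > 0

Valid decompositions (|xy| ≤ p, |y| ≥ 1):
  • x='', y='a', z='bc'
  • x='a', y='b', z='c'
  • x='', y='ab', z='c'

Total count: 3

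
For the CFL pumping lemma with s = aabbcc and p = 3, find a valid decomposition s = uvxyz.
u='aa', v='b', x='b', y='c', z='c'

For s = aabbcc with pumping length p = 3:

One valid decomposition:
- u = 'aa'
- v = 'b'
- x = 'b'
- y = 'c'
- z = 'c'

Verification:
- uvxyz = 'aa' + 'b' + 'b' + 'c' + 'c' = aabbcc ✓
- |vxy| = |'bbc'| = 3 ≤ 3 ✓
- |vy| = |'bc'| = 2 > 0 ✓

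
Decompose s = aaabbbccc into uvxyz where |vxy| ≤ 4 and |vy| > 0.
u='aa', v='a', x='bb', y='b', z='ccc'

For s = aaabbbccc with pumping length p = 4:

One valid decomposition:
- u = 'aa'
- v = 'a'
- x = 'bb'
- y = 'b'
- z = 'ccc'

Verification:
- uvxyz = 'aa' + 'a' + 'bb' + 'b' + 'ccc' = aaabbbccc ✓
- |vxy| = |'abbb'| = 4 ≤ 4 ✓
- |vy| = |'ab'| = 2 > 0 ✓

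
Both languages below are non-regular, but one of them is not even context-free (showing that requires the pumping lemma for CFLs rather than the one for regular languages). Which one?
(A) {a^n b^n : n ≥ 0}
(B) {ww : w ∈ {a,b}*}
(B) {ww : w ∈ {a,b}*}

(B) {ww : w ∈ {a,b}*} requires the CFL pumping lemma.

- {a^n b^n : n ≥ 0} is context-free (but not regular)
  • Can be shown non-regular with the regular pumping lemma
  • After pumping, the number of a's and b's become unequal

- {ww : w ∈ {a,b}*} is NOT context-free
  • Requires the CFL pumping lemma to prove
  • Cannot verify equality of two arbitrary substrings

The CFL pumping lemma is "stronger" in that it can prove non-membership
in the larger class of context-free languages.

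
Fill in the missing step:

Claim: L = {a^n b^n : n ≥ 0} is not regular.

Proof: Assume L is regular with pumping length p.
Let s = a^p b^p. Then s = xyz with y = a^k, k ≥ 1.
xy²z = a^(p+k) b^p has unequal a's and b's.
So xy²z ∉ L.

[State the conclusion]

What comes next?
This contradicts the pumping lemma for regular languages,
which guarantees xy^i z ∈ L for all i ≥ 0.

Since our assumption that L is regular leads to a contradiction,
we conclude that L = {a^n b^n : n ≥ 0} is NOT regular. ∎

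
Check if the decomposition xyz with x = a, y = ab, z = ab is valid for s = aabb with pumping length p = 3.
Violated: xyz = s

The decomposition x = a, y = ab, z = ab for s = aabb with p = 3
violates the constraint: xyz = s

xyz = 'a' + 'ab' + 'ab' = 'aabab' ≠ 'aabb' = s. The decomposition doesn't reconstruct s.

Pumping lemma constraints:
1. xyz = s (decomposition is valid)
2. |xy| ≤ p
3. |y| > 0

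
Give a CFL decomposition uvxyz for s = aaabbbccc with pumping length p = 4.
u='aa', v='a', x='bb', y='b', z='ccc'

For s = aaabbbccc with pumping length p = 4:

One valid decomposition:
- u = 'aa'
- v = 'a'
- x = 'bb'
- y = 'b'
- z = 'ccc'

Verification:
- uvxyz = 'aa' + 'a' + 'bb' + 'b' + 'ccc' = aaabbbccc ✓
- |vxy| = |'abbb'| = 4 ≤ 4 ✓
- |vy| = |'ab'| = 2 > 0 ✓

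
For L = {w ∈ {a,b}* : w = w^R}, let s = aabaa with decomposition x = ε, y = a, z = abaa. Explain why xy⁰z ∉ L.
xy⁰z = abaa ∉ L

Pumping with i = 0 replaces y = a by y⁰ = ε:
- Original: s = xyz = aabaa; aabaa reversed is aabaa, the same string, so it is a palindrome and is in L
- Pumped: xy⁰z = ε · ε · abaa = abaa
- abaa reversed is aaba ≠ abaa, so it is not a palindrome and is not in L

The pumping lemma would require xy⁰z ∈ L, so this decomposition yields a contradiction.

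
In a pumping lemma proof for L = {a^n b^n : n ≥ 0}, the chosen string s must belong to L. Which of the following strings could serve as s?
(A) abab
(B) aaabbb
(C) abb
(B) aaabbb

The pumping lemma is applied to a string s that lies in L, so first check membership of each option:
- (A) abab has an a after a b, so it is not of the form a^n b^n and is not in L ✗
- (B) aaabbb = a^3 b^3 has equal counts (3 = 3), so it is in L ✓
- (C) abb has 1 a's and 2 b's; 1 ≠ 2, so it is not in L ✗

Only (B) aaabbb is in L, so it is the only candidate that could play the role of s.
(In a complete proof one picks s in terms of the pumping length p so that |s| ≥ p is guaranteed; a fixed string like aaabbb illustrates the shape of such an s.)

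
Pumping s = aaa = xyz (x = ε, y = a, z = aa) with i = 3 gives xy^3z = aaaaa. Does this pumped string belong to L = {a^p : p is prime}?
Yes

xy³z = ε · aaa · aa = aaaaa.
aaaaa has length 5, which is prime, so it is in L.
(A single pumped string landing in L is not a contradiction by itself; a non-regularity proof needs some i for which xy^i z ∉ L, for every admissible decomposition.)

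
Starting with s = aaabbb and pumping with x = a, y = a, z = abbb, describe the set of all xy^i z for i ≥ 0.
{xy^i z : i ≥ 0} = {a^(2+i) b^3 : i ≥ 0} = {aabbb, aaabbb, aaaabbb, ...}

With x = a, y = a, z = abbb: Starting with aaabbb and pumping the second 'a', we get strings with 2+i a's followed by 3 b's for i = 0, 1, 2, ...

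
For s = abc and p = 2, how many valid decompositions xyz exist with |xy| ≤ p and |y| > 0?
3

For s = 'abc' with pumping length p = 2:

Constraints: |xy| ≤ 2, |y| > 0

Valid decompositions (|xy| ≤ p, |y| ≥ 1):
  • x='', y='a', z='bc'
  • x='a', y='b', z='c'
  • x='', y='ab', z='c'

Total count: 3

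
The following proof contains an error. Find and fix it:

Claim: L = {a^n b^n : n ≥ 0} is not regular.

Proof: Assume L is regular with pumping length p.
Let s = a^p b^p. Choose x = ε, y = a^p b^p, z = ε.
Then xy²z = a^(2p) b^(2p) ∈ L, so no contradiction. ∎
Error: The decomposition violates |xy| ≤ p. With y = a^p b^p, |xy| = |y| = 2p > p. (The proof also miscomputes xy²z, which would be a^p b^p a^p b^p rather than a^(2p) b^(2p), and it wrongly treats one harmless decomposition as settling the matter — the prover does not get to choose the decomposition.)

Correction: The pumping lemma requires |xy| ≤ p, and the argument must handle every decomposition satisfying |xy| ≤ p, |y| ≥ 1. Since s starts with p a's, any such y consists only of a's, say y = a^k with k ≥ 1. Then xy²z = a^(p+k) b^p has unequal numbers of a's and b's, so xy²z ∉ L — the required contradiction.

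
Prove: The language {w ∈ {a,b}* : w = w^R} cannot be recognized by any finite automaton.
Assume for contradiction that L is regular, and let p ≥ 1 be the pumping length given by the pumping lemma.
Choose s = a^p b a^p. Then s ∈ L (it reads the same in both directions) and |s| = 2p + 1 ≥ p.
By the pumping lemma, s = xyz for some x, y, z with |xy| ≤ p, |y| ≥ 1, and xy^i z ∈ L for every i ≥ 0.
Since |xy| ≤ p and the first p symbols of s are all a's, y = a^k for some k with 1 ≤ k ≤ p.

Take i = 0: xy⁰z = a^(p − k) b a^p.
Its reversal is a^p b a^(p − k). These differ because the block of a's before the unique b has length p − k in one and p in the other, and p − k ≠ p since k ≥ 1. So xy⁰z is not a palindrome, i.e. xy⁰z ∉ L.

This contradicts the pumping lemma, which requires xy^i z ∈ L for all i ≥ 0.
Hence L = {w ∈ {a,b}* : w = w^R} is not regular. ∎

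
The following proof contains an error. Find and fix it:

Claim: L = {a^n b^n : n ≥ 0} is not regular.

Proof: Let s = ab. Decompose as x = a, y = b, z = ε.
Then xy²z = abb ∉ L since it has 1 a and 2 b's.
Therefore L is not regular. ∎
Error: The string s = ab might be shorter than the pumping length p.

Correction: Choose s = a^p b^p to ensure |s| ≥ p. Also, the decomposition is wrong: with |xy| ≤ p, y cannot include b's when s starts with p a's.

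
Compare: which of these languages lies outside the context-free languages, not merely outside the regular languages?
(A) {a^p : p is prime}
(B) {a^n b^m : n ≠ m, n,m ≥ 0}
(A) {a^p : p is prime}

(A) {a^p : p is prime} requires the CFL pumping lemma.

- {a^n b^m : n ≠ m, n,m ≥ 0} is context-free (but not regular)
  • Can be shown non-regular with the regular pumping lemma
  • After pumping a's, we can make n = m

- {a^p : p is prime} is NOT context-free
  • Requires the CFL pumping lemma to prove
  • The CFL pumping lemma also fails because prime gaps are unbounded

The CFL pumping lemma is "stronger" in that it can prove non-membership
in the larger class of context-free languages.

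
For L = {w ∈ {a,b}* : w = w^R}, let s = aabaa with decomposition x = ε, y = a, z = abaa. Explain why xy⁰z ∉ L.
xy⁰z = abaa ∉ L

Pumping with i = 0 replaces y = a by y⁰ = ε:
- Original: s = xyz = aabaa; aabaa reversed is aabaa, the same string, so it is a palindrome and is in L
- Pumped: xy⁰z = ε · ε · abaa = abaa
- abaa reversed is aaba ≠ abaa, so it is not a palindrome and is not in L

The pumping lemma would require xy⁰z ∈ L, so this decomposition yields a contradiction.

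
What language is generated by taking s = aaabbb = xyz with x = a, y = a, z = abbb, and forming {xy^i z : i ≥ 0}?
{xy^i z : i ≥ 0} = {a^(2+i) b^3 : i ≥ 0} = {aabbb, aaabbb, aaaabbb, ...}

With x = a, y = a, z = abbb: Starting with aaabbb and pumping the second 'a', we get strings with 2+i a's followed by 3 b's for i = 0, 1, 2, ...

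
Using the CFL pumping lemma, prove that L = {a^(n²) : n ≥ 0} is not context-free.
Assume for contradiction that L is context-free, and let p ≥ 1 be the pumping length given by the pumping lemma for CFLs.
Choose s = a^(p²). Then s ∈ L and |s| = p² ≥ p.
By the CFL pumping lemma, s = uvxyz for some u, v, x, y, z with |vxy| ≤ p, |vy| ≥ 1, and uv^i xy^i z ∈ L for every i ≥ 0.
All symbols are a's, so only lengths matter: let k = |vy|, with 1 ≤ k ≤ |vxy| ≤ p.

Take i = 2: |uv²xy²z| = p² + k, and p² < p² + k ≤ p² + p < (p + 1)².
So the length lies strictly between consecutive squares and is not a perfect square; uv²xy²z ∉ L.

This contradicts the CFL pumping lemma, which requires uv^i xy^i z ∈ L for all i ≥ 0.
Hence L = {a^(n²) : n ≥ 0} is not context-free. ∎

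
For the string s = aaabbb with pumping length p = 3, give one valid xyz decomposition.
x = 'aa', y = 'a', z = 'bbb'

For s = aaabbb and p = 3, one valid decomposition is:
- x = 'aa' (length 2)
- y = 'a' (length 1)
- z = 'bbb' (length 3)

Verification:
- xyz = 'aa' + 'a' + 'bbb' = aaabbb ✓
- |xy| = 3 ≤ 3 ✓
- |y| = 1 > 0 ✓

All pumping lemma constraints are satisfied.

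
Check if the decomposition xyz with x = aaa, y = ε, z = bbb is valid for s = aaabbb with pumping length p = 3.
Violated: |y| > 0

The decomposition x = aaa, y = ε, z = bbb for s = aaabbb with p = 3
violates the constraint: |y| > 0

|y| = 0, but the pumping lemma requires |y| > 0 (y must be non-empty).

Pumping lemma constraints:
1. xyz = s (decomposition is valid)
2. |xy| ≤ p
3. |y| > 0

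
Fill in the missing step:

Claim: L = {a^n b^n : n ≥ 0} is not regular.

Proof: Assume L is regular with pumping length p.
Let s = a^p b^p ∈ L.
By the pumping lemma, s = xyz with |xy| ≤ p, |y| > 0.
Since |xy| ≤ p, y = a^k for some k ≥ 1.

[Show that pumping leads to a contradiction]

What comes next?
Consider xy²z = a^(p+k) b^p.

Since k ≥ 1, we have p + k > p.
So xy²z has more a's than b's: (p+k) a's vs p b's.
This means xy²z ∉ L because a^n b^n requires equal counts.

This contradicts the pumping lemma which states xy²z ∈ L.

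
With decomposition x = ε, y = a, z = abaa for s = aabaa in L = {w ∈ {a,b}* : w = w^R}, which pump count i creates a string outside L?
i = 0

xy⁰z = ε · ε · abaa = abaa; abaa reversed is aaba ≠ abaa, so it is not a palindrome and is not in L.
(Other choices also work, e.g. i = 2, 3; only i = 1 is guaranteed to stay in L since xy¹z = s.)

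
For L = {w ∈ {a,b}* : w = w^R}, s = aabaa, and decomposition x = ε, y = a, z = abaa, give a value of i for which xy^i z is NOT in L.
i = 0

xy⁰z = ε · ε · abaa = abaa; abaa reversed is aaba ≠ abaa, so it is not a palindrome and is not in L.
(Other choices also work, e.g. i = 2, 3; only i = 1 is guaranteed to stay in L since xy¹z = s.)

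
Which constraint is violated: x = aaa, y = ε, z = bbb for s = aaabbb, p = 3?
Violated: |y| > 0

The decomposition x = aaa, y = ε, z = bbb for s = aaabbb with p = 3
violates the constraint: |y| > 0

|y| = 0, but the pumping lemma requires |y| > 0 (y must be non-empty).

Pumping lemma constraints:
1. xyz = s (decomposition is valid)
2. |xy| ≤ p
3. |y| > 0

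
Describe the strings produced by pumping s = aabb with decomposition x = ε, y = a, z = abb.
{xy^i z : i ≥ 0} = {a^(i+1) b^2 : i ≥ 0} = {abb, aabb, aaabb, ...}

With x = ε, y = a, z = abb: Starting with aabb and pumping the first 'a' (z = abb keeps the second 'a'), we get strings with i+1 a's followed by 2 b's for i = 0, 1, 2, ...; note bb is not produced because z always contributes one a.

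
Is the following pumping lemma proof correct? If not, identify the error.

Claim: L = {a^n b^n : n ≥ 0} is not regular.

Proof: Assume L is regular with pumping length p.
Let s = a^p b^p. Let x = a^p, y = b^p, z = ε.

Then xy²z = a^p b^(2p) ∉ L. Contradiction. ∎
The proof is INCORRECT.

Error: The decomposition violates |xy| ≤ p.
With x = a^p and y = b^p, we have |xy| = 2p > p.
The pumping lemma requires |xy| ≤ p, so y must be within the first p characters.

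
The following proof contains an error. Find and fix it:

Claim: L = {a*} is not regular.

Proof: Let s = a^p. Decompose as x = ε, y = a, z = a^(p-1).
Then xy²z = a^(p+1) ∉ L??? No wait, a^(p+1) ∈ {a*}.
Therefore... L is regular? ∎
Error: The proof attempts to show a*  is not regular, but a* IS regular!

Correction: a* is a regular language (recognized by a simple DFA with one accepting state and self-loop on 'a'). The pumping lemma can only prove non-regularity, not regularity. For regular languages, pumping always works.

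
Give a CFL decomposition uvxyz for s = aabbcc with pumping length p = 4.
u='a', v='a', x='bb', y='c', z='c'

For s = aabbcc with pumping length p = 4:

One valid decomposition:
- u = 'a'
- v = 'a'
- x = 'bb'
- y = 'c'
- z = 'c'

Verification:
- uvxyz = 'a' + 'a' + 'bb' + 'c' + 'c' = aabbcc ✓
- |vxy| = |'abbc'| = 4 ≤ 4 ✓
- |vy| = |'ac'| = 2 > 0 ✓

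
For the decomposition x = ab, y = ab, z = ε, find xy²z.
ababab

Given x = 'ab', y = 'ab', z = '' and i = 2:

xy^2z = x + y·y·...·y (2 times) + z
       = 'ab' + 'ab'^2 + ''
       = 'ab' + 'abab' + ''
       = 'ababab'

The pumped string is 'ababab' with length 6.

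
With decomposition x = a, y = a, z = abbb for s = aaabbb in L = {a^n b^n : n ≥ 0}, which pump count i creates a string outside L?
i = 3

xy³z = a · aaa · abbb = aaaaabbb; aaaaabbb has 5 a's and 3 b's; 5 ≠ 3, so it is not in L.
(Other choices also work, e.g. i = 0, 2; only i = 1 is guaranteed to stay in L since xy¹z = s.)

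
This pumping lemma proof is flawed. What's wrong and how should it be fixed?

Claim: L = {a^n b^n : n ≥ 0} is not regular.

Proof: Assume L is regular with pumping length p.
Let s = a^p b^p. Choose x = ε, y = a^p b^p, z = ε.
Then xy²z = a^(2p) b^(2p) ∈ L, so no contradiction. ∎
Error: The decomposition violates |xy| ≤ p. With y = a^p b^p, |xy| = |y| = 2p > p. (The proof also miscomputes xy²z, which would be a^p b^p a^p b^p rather than a^(2p) b^(2p), and it wrongly treats one harmless decomposition as settling the matter — the prover does not get to choose the decomposition.)

Correction: The pumping lemma requires |xy| ≤ p, and the argument must handle every decomposition satisfying |xy| ≤ p, |y| ≥ 1. Since s starts with p a's, any such y consists only of a's, say y = a^k with k ≥ 1. Then xy²z = a^(p+k) b^p has unequal numbers of a's and b's, so xy²z ∉ L — the required contradiction.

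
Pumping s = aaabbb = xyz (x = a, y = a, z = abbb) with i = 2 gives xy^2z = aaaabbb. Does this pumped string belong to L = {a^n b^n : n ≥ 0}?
No

xy²z = a · aa · abbb = aaaabbb.
aaaabbb has 4 a's and 3 b's; 4 ≠ 3, so it is not in L.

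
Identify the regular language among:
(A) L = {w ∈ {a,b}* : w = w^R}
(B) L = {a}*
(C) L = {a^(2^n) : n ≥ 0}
(B) {a}*

(B) L = {a}* is regular.

This can be recognized by a finite automaton (DFA/NFA).
Regular expressions like {a}* define regular languages.

The other choices are not regular:
- {w ∈ {a,b}* : w = w^R}: After pumping, the string is no longer symmetric
- {a^(2^n) : n ≥ 0}: After pumping, length is no longer a power of 2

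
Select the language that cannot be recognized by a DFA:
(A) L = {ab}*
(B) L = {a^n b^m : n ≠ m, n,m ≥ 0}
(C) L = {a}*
(B) {a^n b^m : n ≠ m, n,m ≥ 0}

(B) L = {a^n b^m : n ≠ m, n,m ≥ 0} is NOT regular.

The pumping lemma can be used to prove this:
After pumping a's, we can make n = m

The other languages are regular because they can be recognized by finite automata.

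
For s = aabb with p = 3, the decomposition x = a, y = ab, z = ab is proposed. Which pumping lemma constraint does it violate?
Violated: xyz = s

The decomposition x = a, y = ab, z = ab for s = aabb with p = 3
violates the constraint: xyz = s

xyz = 'a' + 'ab' + 'ab' = 'aabab' ≠ 'aabb' = s. The decomposition doesn't reconstruct s.

Pumping lemma constraints:
1. xyz = s (decomposition is valid)
2. |xy| ≤ p
3. |y| > 0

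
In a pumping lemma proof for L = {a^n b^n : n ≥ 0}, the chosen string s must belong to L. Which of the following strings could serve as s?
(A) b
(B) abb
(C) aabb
(C) aabb

The pumping lemma is applied to a string s that lies in L, so first check membership of each option:
- (A) b has 0 a's and 1 b's; 0 ≠ 1, so it is not in L ✗
- (B) abb has 1 a's and 2 b's; 1 ≠ 2, so it is not in L ✗
- (C) aabb = a^2 b^2 has equal counts (2 = 2), so it is in L ✓

Only (C) aabb is in L, so it is the only candidate that could play the role of s.
(In a complete proof one picks s in terms of the pumping length p so that |s| ≥ p is guaranteed; a fixed string like aabb illustrates the shape of such an s.)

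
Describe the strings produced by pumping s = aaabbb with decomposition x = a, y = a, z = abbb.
{xy^i z : i ≥ 0} = {a^(2+i) b^3 : i ≥ 0} = {aabbb, aaabbb, aaaabbb, ...}

With x = a, y = a, z = abbb: Starting with aaabbb and pumping the second 'a', we get strings with 2+i a's followed by 3 b's for i = 0, 1, 2, ...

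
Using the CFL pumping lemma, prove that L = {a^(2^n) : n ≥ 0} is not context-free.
Assume for contradiction that L is context-free, and let p ≥ 1 be the pumping length given by the pumping lemma for CFLs.
Choose s = a^(2^p). Then s ∈ L and |s| = 2^p ≥ p.
By the CFL pumping lemma, s = uvxyz for some u, v, x, y, z with |vxy| ≤ p, |vy| ≥ 1, and uv^i xy^i z ∈ L for every i ≥ 0.
All symbols are a's, so only lengths matter: let k = |vy|, with 1 ≤ k ≤ |vxy| ≤ p < 2^p.

Take i = 2: |uv²xy²z| = 2^p + k, and 2^p < 2^p + k < 2^p + 2^p = 2^(p+1).
So the length lies strictly between consecutive powers of two and is not a power of 2; uv²xy²z ∉ L.

This contradicts the CFL pumping lemma, which requires uv^i xy^i z ∈ L for all i ≥ 0.
Hence L = {a^(2^n) : n ≥ 0} is not context-free. ∎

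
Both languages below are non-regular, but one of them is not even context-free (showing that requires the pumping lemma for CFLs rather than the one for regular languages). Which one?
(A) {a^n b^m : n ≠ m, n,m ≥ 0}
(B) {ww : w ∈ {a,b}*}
(B) {ww : w ∈ {a,b}*}

(B) {ww : w ∈ {a,b}*} requires the CFL pumping lemma.

- {a^n b^m : n ≠ m, n,m ≥ 0} is context-free (but not regular)
  • Can be shown non-regular with the regular pumping lemma
  • After pumping a's, we can make n = m

- {ww : w ∈ {a,b}*} is NOT context-free
  • Requires the CFL pumping lemma to prove
  • Cannot verify equality of two arbitrary substrings

The CFL pumping lemma is "stronger" in that it can prove non-membership
in the larger class of context-free languages.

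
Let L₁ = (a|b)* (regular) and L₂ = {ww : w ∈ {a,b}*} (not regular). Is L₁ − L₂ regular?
No — L₁ − L₂ is not regular.

L₁ − L₂ is the complement of {ww} within {a,b}*. If it were regular, its complement {ww} would be regular as well (regular languages are closed under complement) — contradiction. So L₁ − L₂ is not regular.

Note that the bare facts "L₁ regular, L₂ non-regular" do not settle the question by themselves: the closure of regular languages under ∪, ∩, complement and difference applies only when BOTH operands are regular. With a non-regular operand the result can come out regular or non-regular depending on the specific languages, so one has to work out L₁ − L₂ for this particular pair, as above.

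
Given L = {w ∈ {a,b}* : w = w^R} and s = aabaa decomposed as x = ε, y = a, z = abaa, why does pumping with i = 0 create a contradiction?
xy⁰z = abaa ∉ L

Pumping with i = 0 replaces y = a by y⁰ = ε:
- Original: s = xyz = aabaa; aabaa reversed is aabaa, the same string, so it is a palindrome and is in L
- Pumped: xy⁰z = ε · ε · abaa = abaa
- abaa reversed is aaba ≠ abaa, so it is not a palindrome and is not in L

The pumping lemma would require xy⁰z ∈ L, so this decomposition yields a contradiction.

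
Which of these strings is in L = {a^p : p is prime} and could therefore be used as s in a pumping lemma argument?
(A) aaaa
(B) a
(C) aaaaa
(C) aaaaa

The pumping lemma is applied to a string s that lies in L, so first check membership of each option:
- (A) aaaa has length 4 = 2 × 2, which is not prime, so it is not in L ✗
- (B) a has length 1, which is not prime, so it is not in L ✗
- (C) aaaaa has length 5, which is prime, so it is in L ✓

Only (C) aaaaa is in L, so it is the only candidate that could play the role of s.
(In a complete proof one picks s in terms of the pumping length p so that |s| ≥ p is guaranteed; a fixed string like aaaaa illustrates the shape of such an s.)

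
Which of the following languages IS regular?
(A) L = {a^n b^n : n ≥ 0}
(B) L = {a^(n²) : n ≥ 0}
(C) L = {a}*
(C) {a}*

(C) L = {a}* is regular.

This can be recognized by a finite automaton (DFA/NFA).
Regular expressions like {a}* define regular languages.

The other choices are not regular:
- {a^(n²) : n ≥ 0}: After pumping, length is no longer a perfect square
- {a^n b^n : n ≥ 0}: After pumping, the number of a's and b's become unequal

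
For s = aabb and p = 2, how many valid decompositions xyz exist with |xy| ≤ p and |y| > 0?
3

For s = 'aabb' with pumping length p = 2:

Constraints: |xy| ≤ 2, |y| > 0

Valid decompositions (|xy| ≤ p, |y| ≥ 1):
  • x='', y='a', z='abb'
  • x='a', y='a', z='bb'
  • x='', y='aa', z='bb'

Total count: 3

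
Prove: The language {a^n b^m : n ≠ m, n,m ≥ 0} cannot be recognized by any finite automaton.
Assume for contradiction that L is regular, and let p ≥ 1 be the pumping length given by the pumping lemma.
Choose s = a^p b^(p + p!). Then s ∈ L because p ≠ p + p! (as p! ≥ 1), and |s| ≥ p.
By the pumping lemma, s = xyz for some x, y, z with |xy| ≤ p, |y| ≥ 1, and xy^i z ∈ L for every i ≥ 0.
Since |xy| ≤ p and the first p symbols of s are all a's, y = a^k for some k with 1 ≤ k ≤ p.
For every i ≥ 0, xy^i z = a^(p + (i − 1)k) b^(p + p!).

Because 1 ≤ k ≤ p, k divides p!. Let t = p!/k (a positive integer) and take i = t + 1.
Then the number of a's is p + tk = p + p!, which equals the number of b's.
So xy^(t+1) z = a^(p + p!) b^(p + p!) has equally many a's and b's and is NOT in L.

This contradicts the pumping lemma, which requires xy^i z ∈ L for all i ≥ 0.
Hence L = {a^n b^m : n ≠ m, n,m ≥ 0} is not regular. ∎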